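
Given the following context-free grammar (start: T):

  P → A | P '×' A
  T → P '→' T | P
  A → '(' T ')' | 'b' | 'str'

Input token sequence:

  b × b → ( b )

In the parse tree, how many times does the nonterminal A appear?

4

[T [P [P [A b]] × [A b]] → [T [P [A ( [T [P [A b]]] )]]]]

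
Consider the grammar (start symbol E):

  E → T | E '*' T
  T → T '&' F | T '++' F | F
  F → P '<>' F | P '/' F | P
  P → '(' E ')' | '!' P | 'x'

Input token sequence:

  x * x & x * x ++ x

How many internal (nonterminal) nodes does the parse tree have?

18

[E [E [E [T [F [P x]]]] * [T [T [F [P x]]] & [F [P x]]]] * [T [T [F [P x]]] ++ [F [P x]]]]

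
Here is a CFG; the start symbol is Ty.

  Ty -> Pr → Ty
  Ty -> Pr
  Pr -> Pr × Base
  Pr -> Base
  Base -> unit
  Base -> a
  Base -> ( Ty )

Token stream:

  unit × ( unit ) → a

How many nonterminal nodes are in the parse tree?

11

[Ty [Pr [Pr [Base unit]] × [Base ( [Ty [Pr [Base unit]]] )]] → [Ty [Pr [Base a]]]]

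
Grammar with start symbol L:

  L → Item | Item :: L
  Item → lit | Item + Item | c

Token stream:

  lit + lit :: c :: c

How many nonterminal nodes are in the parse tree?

[L [Item [Item lit] + [Item lit]] :: [L [Item c] :: [L [Item c]]]]

8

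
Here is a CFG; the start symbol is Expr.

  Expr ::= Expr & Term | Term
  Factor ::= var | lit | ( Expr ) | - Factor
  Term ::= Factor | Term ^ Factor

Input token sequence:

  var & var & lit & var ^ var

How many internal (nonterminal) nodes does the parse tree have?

14

[Expr [Expr [Expr [Expr [Term [Factor var]]] & [Term [Factor var]]] & [Term [Factor lit]]] & [Term [Term [Factor var]] ^ [Factor var]]]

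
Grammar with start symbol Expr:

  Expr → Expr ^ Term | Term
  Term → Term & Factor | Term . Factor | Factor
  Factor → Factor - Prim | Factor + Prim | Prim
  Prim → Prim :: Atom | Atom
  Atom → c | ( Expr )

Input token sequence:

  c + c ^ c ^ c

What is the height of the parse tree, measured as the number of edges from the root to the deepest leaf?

[Expr [Expr [Expr [Term [Factor [Factor [Prim [Atom c]]] + [Prim [Atom c]]]]] ^ [Term [Factor [Prim [Atom c]]]]] ^ [Term [Factor [Prim [Atom c]]]]]

8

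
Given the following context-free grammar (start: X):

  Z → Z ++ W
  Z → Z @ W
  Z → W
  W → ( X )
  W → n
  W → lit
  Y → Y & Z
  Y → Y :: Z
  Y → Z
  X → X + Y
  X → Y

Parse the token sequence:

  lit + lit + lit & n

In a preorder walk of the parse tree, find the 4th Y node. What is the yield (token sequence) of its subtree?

[X [X [X [Y [Z [W lit]]]] + [Y [Z [W lit]]]] + [Y [Y [Z [W lit]]] & [Z [W n]]]]

lit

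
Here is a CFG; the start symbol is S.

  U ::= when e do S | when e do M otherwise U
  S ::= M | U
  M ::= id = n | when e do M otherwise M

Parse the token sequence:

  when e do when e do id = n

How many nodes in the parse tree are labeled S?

3

[S [U when e do [S [U when e do [S [M id = n]]]]]]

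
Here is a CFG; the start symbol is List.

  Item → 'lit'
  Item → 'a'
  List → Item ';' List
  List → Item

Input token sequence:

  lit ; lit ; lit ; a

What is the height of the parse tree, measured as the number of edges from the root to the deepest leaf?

5

[List [Item lit] ; [List [Item lit] ; [List [Item lit] ; [List [Item a]]]]]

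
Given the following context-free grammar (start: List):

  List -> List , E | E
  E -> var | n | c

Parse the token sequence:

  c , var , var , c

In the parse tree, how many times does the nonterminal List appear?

[List [List [List [List [E c]] , [E var]] , [E var]] , [E c]]

4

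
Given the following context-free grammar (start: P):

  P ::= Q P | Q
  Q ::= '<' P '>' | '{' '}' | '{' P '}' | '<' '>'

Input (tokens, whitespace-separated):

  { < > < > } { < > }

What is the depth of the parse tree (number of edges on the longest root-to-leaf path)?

5

[P [Q { [P [Q < >] [P [Q < >]]] }] [P [Q { [P [Q < >]] }]]]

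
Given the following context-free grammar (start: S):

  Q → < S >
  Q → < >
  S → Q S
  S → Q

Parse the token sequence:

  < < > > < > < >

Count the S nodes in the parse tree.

4

[S [Q < [S [Q < >]] >] [S [Q < >] [S [Q < >]]]]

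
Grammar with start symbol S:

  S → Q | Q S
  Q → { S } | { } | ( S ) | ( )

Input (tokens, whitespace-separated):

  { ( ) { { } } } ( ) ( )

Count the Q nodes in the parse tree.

6

[S [Q { [S [Q ( )] [S [Q { [S [Q { }]] }]]] }] [S [Q ( )] [S [Q ( )]]]]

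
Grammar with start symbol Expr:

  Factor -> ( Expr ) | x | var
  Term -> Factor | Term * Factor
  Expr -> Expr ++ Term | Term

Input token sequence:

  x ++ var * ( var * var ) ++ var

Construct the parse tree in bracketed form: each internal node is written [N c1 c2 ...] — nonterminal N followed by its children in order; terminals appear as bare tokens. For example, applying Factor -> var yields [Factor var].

[Expr [Expr [Expr [Term [Factor x]]] ++ [Term [Term [Factor var]] * [Factor ( [Expr [Term [Term [Factor var]] * [Factor var]]] )]]] ++ [Term [Factor var]]]

Expr
Expr ++ Term
Expr ++ Term ++ Term
Term ++ Term ++ Term
Factor ++ Term ++ Term
x ++ Term ++ Term
x ++ Term * Factor ++ Term
x ++ Factor * Factor ++ Term
x ++ var * Factor ++ Term
x ++ var * ( Expr ) ++ Term
x ++ var * ( Term ) ++ Term
x ++ var * ( Term * Factor ) ++ Term
x ++ var * ( Factor * Factor ) ++ Term
x ++ var * ( var * Factor ) ++ Term
x ++ var * ( var * var ) ++ Term
x ++ var * ( var * var ) ++ Factor
x ++ var * ( var * var ) ++ var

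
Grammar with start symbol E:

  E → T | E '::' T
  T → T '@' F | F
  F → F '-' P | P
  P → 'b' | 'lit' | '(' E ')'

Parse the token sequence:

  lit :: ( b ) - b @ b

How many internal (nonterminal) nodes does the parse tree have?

[E [E [T [F [P lit]]]] :: [T [T [F [F [P ( [E [T [F [P b]]]] )]] - [P b]]] @ [F [P b]]]]

17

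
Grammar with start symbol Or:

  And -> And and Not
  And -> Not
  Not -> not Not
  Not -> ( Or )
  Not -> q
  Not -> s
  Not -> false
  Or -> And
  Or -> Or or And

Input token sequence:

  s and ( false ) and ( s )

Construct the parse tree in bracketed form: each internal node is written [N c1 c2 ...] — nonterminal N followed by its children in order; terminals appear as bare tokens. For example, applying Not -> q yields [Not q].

[Or [And [And [And [Not s]] and [Not ( [Or [And [Not false]]] )]] and [Not ( [Or [And [Not s]]] )]]]

Or
And
And and Not
And and Not and Not
Not and Not and Not
s and Not and Not
s and ( Or ) and Not
s and ( And ) and Not
s and ( Not ) and Not
s and ( false ) and Not
s and ( false ) and ( Or )
s and ( false ) and ( And )
s and ( false ) and ( Not )
s and ( false ) and ( s )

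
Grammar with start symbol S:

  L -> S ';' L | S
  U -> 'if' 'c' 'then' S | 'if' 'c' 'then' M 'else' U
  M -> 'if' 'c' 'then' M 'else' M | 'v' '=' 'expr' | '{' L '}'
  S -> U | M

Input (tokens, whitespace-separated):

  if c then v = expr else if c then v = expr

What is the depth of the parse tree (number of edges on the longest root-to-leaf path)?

[S [U if c then [M v = expr] else [U if c then [S [M v = expr]]]]]

5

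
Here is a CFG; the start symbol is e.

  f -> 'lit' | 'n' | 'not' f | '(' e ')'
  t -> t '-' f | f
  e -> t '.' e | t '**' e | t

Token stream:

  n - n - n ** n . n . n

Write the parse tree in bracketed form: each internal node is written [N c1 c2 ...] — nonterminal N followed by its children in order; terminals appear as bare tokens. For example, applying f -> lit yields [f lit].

[e [t [t [t [f n]] - [f n]] - [f n]] ** [e [t [f n]] . [e [t [f n]] . [e [t [f n]]]]]]

e
t ** e
t - f ** e
t - f - f ** e
f - f - f ** e
n - f - f ** e
n - n - f ** e
n - n - n ** e
n - n - n ** t . e
n - n - n ** f . e
n - n - n ** n . e
n - n - n ** n . t . e
n - n - n ** n . f . e
n - n - n ** n . n . e
n - n - n ** n . n . t
n - n - n ** n . n . f
n - n - n ** n . n . n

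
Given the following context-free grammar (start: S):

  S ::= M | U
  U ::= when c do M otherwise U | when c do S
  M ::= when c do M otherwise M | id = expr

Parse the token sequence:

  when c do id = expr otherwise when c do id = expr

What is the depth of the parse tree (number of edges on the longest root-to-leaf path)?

[S [U when c do [M id = expr] otherwise [U when c do [S [M id = expr]]]]]

5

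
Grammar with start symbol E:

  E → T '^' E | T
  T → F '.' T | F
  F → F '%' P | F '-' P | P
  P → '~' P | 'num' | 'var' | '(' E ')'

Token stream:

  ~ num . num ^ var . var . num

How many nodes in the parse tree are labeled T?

5

[E [T [F [P ~ [P num]]] . [T [F [P num]]]] ^ [E [T [F [P var]] . [T [F [P var]] . [T [F [P num]]]]]]]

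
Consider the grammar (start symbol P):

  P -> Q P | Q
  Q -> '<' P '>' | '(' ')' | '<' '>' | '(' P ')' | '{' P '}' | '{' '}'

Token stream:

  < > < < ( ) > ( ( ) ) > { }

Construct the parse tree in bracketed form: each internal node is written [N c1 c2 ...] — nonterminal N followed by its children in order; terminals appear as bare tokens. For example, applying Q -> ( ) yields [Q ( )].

P
Q P
< > P
< > Q P
< > < P > P
< > < Q P > P
< > < < P > P > P
< > < < Q > P > P
< > < < ( ) > P > P
< > < < ( ) > Q > P
< > < < ( ) > ( P ) > P
< > < < ( ) > ( Q ) > P
< > < < ( ) > ( ( ) ) > P
< > < < ( ) > ( ( ) ) > Q
< > < < ( ) > ( ( ) ) > { }

[P [Q < >] [P [Q < [P [Q < [P [Q ( )]] >] [P [Q ( [P [Q ( )]] )]]] >] [P [Q { }]]]]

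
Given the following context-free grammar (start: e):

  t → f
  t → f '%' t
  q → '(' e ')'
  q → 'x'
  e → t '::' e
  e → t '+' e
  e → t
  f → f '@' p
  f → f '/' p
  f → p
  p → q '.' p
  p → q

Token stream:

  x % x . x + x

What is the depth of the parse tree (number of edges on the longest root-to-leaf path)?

[e [t [f [p [q x]]] % [t [f [p [q x] . [p [q x]]]]]] + [e [t [f [p [q x]]]]]]

7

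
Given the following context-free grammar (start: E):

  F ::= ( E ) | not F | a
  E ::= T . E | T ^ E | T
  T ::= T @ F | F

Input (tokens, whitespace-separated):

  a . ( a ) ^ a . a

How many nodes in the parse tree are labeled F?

5

[E [T [F a]] . [E [T [F ( [E [T [F a]]] )]] ^ [E [T [F a]] . [E [T [F a]]]]]]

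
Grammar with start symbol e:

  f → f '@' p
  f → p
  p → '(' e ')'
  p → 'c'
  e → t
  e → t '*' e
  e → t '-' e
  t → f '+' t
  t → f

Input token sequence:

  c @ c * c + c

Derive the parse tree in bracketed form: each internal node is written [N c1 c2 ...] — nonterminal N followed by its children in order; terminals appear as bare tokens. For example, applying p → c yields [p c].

[e [t [f [f [p c]] @ [p c]]] * [e [t [f [p c]] + [t [f [p c]]]]]]

e
t * e
f * e
f @ p * e
p @ p * e
c @ p * e
c @ c * e
c @ c * t
c @ c * f + t
c @ c * p + t
c @ c * c + t
c @ c * c + f
c @ c * c + p
c @ c * c + c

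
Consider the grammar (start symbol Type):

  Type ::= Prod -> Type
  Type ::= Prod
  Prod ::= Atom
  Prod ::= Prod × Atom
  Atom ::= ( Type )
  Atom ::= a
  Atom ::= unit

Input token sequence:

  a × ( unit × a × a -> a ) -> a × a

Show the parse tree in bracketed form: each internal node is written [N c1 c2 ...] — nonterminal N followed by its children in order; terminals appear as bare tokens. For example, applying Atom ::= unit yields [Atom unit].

[Type [Prod [Prod [Atom a]] × [Atom ( [Type [Prod [Prod [Prod [Atom unit]] × [Atom a]] × [Atom a]] -> [Type [Prod [Atom a]]]] )]] -> [Type [Prod [Prod [Atom a]] × [Atom a]]]]

Type
Prod -> Type
Prod × Atom -> Type
Atom × Atom -> Type
a × Atom -> Type
a × ( Type ) -> Type
a × ( Prod -> Type ) -> Type
a × ( Prod × Atom -> Type ) -> Type
a × ( Prod × Atom × Atom -> Type ) -> Type
a × ( Atom × Atom × Atom -> Type ) -> Type
a × ( unit × Atom × Atom -> Type ) -> Type
a × ( unit × a × Atom -> Type ) -> Type
a × ( unit × a × a -> Type ) -> Type
a × ( unit × a × a -> Prod ) -> Type
a × ( unit × a × a -> Atom ) -> Type
a × ( unit × a × a -> a ) -> Type
a × ( unit × a × a -> a ) -> Prod
a × ( unit × a × a -> a ) -> Prod × Atom
a × ( unit × a × a -> a ) -> Atom × Atom
a × ( unit × a × a -> a ) -> a × Atom
a × ( unit × a × a -> a ) -> a × a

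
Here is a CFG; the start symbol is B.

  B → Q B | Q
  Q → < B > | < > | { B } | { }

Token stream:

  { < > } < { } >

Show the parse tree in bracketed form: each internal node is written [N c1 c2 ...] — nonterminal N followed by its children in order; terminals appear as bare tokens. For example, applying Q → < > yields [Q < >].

B
Q B
{ B } B
{ Q } B
{ < > } B
{ < > } Q
{ < > } < B >
{ < > } < Q >
{ < > } < { } >

[B [Q { [B [Q < >]] }] [B [Q < [B [Q { }]] >]]]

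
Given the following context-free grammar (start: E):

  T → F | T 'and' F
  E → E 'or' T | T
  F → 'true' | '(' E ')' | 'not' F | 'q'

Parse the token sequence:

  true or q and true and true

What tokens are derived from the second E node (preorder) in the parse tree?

[E [E [T [F true]]] or [T [T [T [F q]] and [F true]] and [F true]]]

true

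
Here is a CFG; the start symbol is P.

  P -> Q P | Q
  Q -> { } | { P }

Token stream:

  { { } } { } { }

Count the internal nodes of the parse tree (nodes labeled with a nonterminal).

[P [Q { [P [Q { }]] }] [P [Q { }] [P [Q { }]]]]

8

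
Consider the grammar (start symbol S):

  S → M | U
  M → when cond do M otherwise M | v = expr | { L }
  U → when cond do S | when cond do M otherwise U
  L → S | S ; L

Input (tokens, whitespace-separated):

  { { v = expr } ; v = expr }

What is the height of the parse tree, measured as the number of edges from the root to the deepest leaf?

8

[S [M { [L [S [M { [L [S [M v = expr]]] }]] ; [L [S [M v = expr]]]] }]]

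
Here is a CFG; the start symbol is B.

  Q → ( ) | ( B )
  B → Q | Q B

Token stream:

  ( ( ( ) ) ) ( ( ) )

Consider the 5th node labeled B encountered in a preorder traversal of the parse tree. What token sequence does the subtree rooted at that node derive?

[B [Q ( [B [Q ( [B [Q ( )]] )]] )] [B [Q ( [B [Q ( )]] )]]]

( )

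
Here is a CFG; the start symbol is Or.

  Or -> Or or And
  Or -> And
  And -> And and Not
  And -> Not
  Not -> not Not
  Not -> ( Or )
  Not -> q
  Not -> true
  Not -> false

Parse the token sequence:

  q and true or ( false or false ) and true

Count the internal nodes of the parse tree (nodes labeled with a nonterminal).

16

[Or [Or [And [And [Not q]] and [Not true]]] or [And [And [Not ( [Or [Or [And [Not false]]] or [And [Not false]]] )]] and [Not true]]]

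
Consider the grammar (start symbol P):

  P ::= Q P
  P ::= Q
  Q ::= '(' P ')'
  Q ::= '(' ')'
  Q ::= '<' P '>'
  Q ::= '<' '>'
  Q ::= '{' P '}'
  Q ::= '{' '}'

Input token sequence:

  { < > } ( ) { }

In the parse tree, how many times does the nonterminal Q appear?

4

[P [Q { [P [Q < >]] }] [P [Q ( )] [P [Q { }]]]]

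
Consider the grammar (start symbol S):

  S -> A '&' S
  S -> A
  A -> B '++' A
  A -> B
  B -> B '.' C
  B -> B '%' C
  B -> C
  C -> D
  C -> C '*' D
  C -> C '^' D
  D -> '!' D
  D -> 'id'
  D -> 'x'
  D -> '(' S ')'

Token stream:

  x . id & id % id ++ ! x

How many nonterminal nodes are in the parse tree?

[S [A [B [B [C [D x]]] . [C [D id]]]] & [S [A [B [B [C [D id]]] % [C [D id]]] ++ [A [B [C [D ! [D x]]]]]]]]

21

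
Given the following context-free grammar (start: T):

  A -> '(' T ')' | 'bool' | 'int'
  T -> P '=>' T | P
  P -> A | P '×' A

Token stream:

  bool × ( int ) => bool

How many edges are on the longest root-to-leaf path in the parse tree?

[T [P [P [A bool]] × [A ( [T [P [A int]]] )]] => [T [P [A bool]]]]

6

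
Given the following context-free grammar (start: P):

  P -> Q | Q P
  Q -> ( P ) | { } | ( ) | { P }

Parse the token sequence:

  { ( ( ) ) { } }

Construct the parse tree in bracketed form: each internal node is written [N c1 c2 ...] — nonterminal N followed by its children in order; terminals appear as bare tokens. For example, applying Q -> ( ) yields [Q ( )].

[P [Q { [P [Q ( [P [Q ( )]] )] [P [Q { }]]] }]]

P
Q
{ P }
{ Q P }
{ ( P ) P }
{ ( Q ) P }
{ ( ( ) ) P }
{ ( ( ) ) Q }
{ ( ( ) ) { } }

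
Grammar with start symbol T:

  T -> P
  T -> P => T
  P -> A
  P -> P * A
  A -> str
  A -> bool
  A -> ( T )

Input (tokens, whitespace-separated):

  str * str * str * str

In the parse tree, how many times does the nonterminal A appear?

4

[T [P [P [P [P [A str]] * [A str]] * [A str]] * [A str]]]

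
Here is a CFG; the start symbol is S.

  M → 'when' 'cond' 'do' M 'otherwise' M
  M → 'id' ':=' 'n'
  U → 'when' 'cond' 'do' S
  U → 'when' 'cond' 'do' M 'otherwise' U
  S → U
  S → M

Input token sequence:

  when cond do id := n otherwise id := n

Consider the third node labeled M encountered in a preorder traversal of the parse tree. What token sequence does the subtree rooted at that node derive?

id := n

[S [M when cond do [M id := n] otherwise [M id := n]]]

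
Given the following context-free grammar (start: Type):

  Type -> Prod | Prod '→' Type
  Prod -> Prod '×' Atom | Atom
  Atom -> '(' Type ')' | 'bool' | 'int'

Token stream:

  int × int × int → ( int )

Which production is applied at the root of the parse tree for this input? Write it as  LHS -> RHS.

[Type [Prod [Prod [Prod [Atom int]] × [Atom int]] × [Atom int]] → [Type [Prod [Atom ( [Type [Prod [Atom int]]] )]]]]

Type -> Prod '→' Type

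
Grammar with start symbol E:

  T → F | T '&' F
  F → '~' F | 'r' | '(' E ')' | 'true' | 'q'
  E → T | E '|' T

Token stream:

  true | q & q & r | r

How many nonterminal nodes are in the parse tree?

[E [E [E [T [F true]]] | [T [T [T [F q]] & [F q]] & [F r]]] | [T [F r]]]

13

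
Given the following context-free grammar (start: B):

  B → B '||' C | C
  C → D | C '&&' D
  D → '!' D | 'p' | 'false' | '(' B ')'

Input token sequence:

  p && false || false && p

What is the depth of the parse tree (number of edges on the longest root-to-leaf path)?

[B [B [C [C [D p]] && [D false]]] || [C [C [D false]] && [D p]]]

5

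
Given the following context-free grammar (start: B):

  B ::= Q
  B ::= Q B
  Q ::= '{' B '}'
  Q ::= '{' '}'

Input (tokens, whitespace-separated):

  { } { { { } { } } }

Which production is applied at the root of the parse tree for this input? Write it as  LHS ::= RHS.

B ::= Q B

[B [Q { }] [B [Q { [B [Q { [B [Q { }] [B [Q { }]]] }]] }]]]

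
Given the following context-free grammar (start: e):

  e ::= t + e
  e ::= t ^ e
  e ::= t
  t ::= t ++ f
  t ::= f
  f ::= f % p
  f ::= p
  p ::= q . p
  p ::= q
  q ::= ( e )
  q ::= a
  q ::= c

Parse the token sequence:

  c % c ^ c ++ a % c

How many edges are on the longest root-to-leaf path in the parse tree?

[e [t [f [f [p [q c]]] % [p [q c]]]] ^ [e [t [t [f [p [q c]]]] ++ [f [f [p [q a]]] % [p [q c]]]]]]

7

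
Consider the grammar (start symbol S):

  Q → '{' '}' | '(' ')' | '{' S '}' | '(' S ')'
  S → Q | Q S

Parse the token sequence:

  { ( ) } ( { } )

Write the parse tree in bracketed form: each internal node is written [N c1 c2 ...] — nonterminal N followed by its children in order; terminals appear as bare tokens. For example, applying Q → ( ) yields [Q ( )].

[S [Q { [S [Q ( )]] }] [S [Q ( [S [Q { }]] )]]]

S
Q S
{ S } S
{ Q } S
{ ( ) } S
{ ( ) } Q
{ ( ) } ( S )
{ ( ) } ( Q )
{ ( ) } ( { } )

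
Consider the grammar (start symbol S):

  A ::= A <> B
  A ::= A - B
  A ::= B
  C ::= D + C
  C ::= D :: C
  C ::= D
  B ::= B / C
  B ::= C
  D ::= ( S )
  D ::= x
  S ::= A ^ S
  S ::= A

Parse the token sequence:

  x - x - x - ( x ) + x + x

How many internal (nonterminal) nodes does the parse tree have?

[S [A [A [A [A [B [C [D x]]]] - [B [C [D x]]]] - [B [C [D x]]]] - [B [C [D ( [S [A [B [C [D x]]]]] )] + [C [D x] + [C [D x]]]]]]]

26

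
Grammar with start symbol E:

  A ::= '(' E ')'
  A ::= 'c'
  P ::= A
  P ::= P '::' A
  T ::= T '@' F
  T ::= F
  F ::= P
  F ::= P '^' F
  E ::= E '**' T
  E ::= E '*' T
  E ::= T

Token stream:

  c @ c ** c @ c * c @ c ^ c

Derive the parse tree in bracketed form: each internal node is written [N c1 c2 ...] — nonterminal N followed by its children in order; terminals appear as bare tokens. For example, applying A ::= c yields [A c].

[E [E [E [T [T [F [P [A c]]]] @ [F [P [A c]]]]] ** [T [T [F [P [A c]]]] @ [F [P [A c]]]]] * [T [T [F [P [A c]]]] @ [F [P [A c]] ^ [F [P [A c]]]]]]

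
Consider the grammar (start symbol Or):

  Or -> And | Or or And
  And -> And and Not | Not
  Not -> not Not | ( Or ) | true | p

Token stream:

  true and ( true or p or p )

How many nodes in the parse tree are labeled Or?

[Or [And [And [Not true]] and [Not ( [Or [Or [Or [And [Not true]]] or [And [Not p]]] or [And [Not p]]] )]]]

4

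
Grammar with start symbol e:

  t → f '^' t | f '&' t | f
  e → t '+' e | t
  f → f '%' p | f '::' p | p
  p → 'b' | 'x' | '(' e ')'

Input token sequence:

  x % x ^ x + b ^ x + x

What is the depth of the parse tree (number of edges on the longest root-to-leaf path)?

6

[e [t [f [f [p x]] % [p x]] ^ [t [f [p x]]]] + [e [t [f [p b]] ^ [t [f [p x]]]] + [e [t [f [p x]]]]]]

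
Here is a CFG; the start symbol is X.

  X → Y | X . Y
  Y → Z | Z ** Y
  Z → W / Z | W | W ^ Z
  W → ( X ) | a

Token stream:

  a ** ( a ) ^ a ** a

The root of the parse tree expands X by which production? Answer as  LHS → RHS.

[X [Y [Z [W a]] ** [Y [Z [W ( [X [Y [Z [W a]]]] )] ^ [Z [W a]]] ** [Y [Z [W a]]]]]]

X → Y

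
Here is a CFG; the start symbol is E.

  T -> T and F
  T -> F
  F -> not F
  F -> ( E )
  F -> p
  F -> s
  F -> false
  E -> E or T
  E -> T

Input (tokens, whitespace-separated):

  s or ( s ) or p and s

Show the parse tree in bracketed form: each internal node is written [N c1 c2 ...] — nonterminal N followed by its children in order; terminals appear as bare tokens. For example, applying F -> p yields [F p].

[E [E [E [T [F s]]] or [T [F ( [E [T [F s]]] )]]] or [T [T [F p]] and [F s]]]

E
E or T
E or T or T
T or T or T
F or T or T
s or T or T
s or F or T
s or ( E ) or T
s or ( T ) or T
s or ( F ) or T
s or ( s ) or T
s or ( s ) or T and F
s or ( s ) or F and F
s or ( s ) or p and F
s or ( s ) or p and s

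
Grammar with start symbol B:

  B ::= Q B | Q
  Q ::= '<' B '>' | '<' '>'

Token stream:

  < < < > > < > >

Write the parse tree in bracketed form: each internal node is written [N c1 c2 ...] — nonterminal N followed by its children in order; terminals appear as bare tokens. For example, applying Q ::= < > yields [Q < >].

B
Q
< B >
< Q B >
< < B > B >
< < Q > B >
< < < > > B >
< < < > > Q >
< < < > > < > >

[B [Q < [B [Q < [B [Q < >]] >] [B [Q < >]]] >]]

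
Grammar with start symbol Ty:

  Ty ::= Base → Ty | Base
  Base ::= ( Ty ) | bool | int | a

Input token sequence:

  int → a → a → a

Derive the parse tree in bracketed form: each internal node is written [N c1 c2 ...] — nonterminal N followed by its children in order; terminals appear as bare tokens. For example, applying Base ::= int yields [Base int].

Ty
Base → Ty
int → Ty
int → Base → Ty
int → a → Ty
int → a → Base → Ty
int → a → a → Ty
int → a → a → Base
int → a → a → a

[Ty [Base int] → [Ty [Base a] → [Ty [Base a] → [Ty [Base a]]]]]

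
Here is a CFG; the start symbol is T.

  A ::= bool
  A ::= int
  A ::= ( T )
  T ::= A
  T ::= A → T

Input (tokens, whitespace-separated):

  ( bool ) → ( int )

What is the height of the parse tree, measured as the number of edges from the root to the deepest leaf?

5

[T [A ( [T [A bool]] )] → [T [A ( [T [A int]] )]]]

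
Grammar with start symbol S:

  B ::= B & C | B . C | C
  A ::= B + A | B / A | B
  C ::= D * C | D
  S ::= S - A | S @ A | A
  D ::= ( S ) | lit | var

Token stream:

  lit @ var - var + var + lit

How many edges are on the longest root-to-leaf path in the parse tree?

7

[S [S [S [A [B [C [D lit]]]]] @ [A [B [C [D var]]]]] - [A [B [C [D var]]] + [A [B [C [D var]]] + [A [B [C [D lit]]]]]]]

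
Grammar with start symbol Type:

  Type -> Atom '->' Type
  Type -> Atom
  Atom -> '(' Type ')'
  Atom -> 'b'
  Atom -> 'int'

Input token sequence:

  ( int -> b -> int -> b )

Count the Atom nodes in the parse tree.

5

[Type [Atom ( [Type [Atom int] -> [Type [Atom b] -> [Type [Atom int] -> [Type [Atom b]]]]] )]]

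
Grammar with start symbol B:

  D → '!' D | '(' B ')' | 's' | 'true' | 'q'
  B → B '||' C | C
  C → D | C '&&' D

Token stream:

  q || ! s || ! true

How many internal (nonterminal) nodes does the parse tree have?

[B [B [B [C [D q]]] || [C [D ! [D s]]]] || [C [D ! [D true]]]]

11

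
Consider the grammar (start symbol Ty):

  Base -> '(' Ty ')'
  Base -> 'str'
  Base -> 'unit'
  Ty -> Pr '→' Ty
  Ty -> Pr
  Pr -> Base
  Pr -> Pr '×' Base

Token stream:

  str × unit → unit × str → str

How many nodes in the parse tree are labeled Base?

5

[Ty [Pr [Pr [Base str]] × [Base unit]] → [Ty [Pr [Pr [Base unit]] × [Base str]] → [Ty [Pr [Base str]]]]]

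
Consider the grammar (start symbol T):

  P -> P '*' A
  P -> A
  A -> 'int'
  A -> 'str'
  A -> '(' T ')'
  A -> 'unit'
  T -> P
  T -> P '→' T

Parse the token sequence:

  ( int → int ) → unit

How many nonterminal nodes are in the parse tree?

12

[T [P [A ( [T [P [A int]] → [T [P [A int]]]] )]] → [T [P [A unit]]]]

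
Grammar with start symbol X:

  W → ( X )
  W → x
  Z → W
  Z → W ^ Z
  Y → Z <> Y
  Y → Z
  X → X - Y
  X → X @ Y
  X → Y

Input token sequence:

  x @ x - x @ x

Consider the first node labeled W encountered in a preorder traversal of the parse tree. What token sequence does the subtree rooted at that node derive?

[X [X [X [X [Y [Z [W x]]]] @ [Y [Z [W x]]]] - [Y [Z [W x]]]] @ [Y [Z [W x]]]]

x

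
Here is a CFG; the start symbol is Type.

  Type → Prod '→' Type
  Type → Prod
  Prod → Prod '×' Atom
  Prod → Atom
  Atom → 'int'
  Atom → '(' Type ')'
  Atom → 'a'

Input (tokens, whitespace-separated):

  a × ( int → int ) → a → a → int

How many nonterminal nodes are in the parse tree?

20

[Type [Prod [Prod [Atom a]] × [Atom ( [Type [Prod [Atom int]] → [Type [Prod [Atom int]]]] )]] → [Type [Prod [Atom a]] → [Type [Prod [Atom a]] → [Type [Prod [Atom int]]]]]]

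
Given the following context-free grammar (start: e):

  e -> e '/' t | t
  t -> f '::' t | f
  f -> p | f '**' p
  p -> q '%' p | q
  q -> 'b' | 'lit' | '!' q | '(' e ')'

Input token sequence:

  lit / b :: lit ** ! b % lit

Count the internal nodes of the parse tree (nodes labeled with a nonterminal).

20

[e [e [t [f [p [q lit]]]]] / [t [f [p [q b]]] :: [t [f [f [p [q lit]]] ** [p [q ! [q b]] % [p [q lit]]]]]]]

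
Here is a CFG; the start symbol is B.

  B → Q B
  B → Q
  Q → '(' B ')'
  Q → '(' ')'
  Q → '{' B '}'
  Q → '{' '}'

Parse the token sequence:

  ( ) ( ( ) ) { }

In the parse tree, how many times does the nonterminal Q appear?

[B [Q ( )] [B [Q ( [B [Q ( )]] )] [B [Q { }]]]]

4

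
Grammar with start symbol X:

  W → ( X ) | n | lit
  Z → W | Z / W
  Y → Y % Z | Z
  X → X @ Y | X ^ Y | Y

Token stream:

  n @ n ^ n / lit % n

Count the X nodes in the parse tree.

3

[X [X [X [Y [Z [W n]]]] @ [Y [Z [W n]]]] ^ [Y [Y [Z [Z [W n]] / [W lit]]] % [Z [W n]]]]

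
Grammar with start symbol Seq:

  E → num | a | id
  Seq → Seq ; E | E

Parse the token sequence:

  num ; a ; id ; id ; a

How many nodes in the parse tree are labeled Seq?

[Seq [Seq [Seq [Seq [Seq [E num]] ; [E a]] ; [E id]] ; [E id]] ; [E a]]

5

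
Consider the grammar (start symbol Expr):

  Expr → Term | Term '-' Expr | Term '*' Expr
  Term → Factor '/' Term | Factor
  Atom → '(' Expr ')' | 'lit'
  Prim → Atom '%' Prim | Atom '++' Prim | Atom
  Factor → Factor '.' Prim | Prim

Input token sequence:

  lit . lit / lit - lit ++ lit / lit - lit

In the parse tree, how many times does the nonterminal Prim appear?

7

[Expr [Term [Factor [Factor [Prim [Atom lit]]] . [Prim [Atom lit]]] / [Term [Factor [Prim [Atom lit]]]]] - [Expr [Term [Factor [Prim [Atom lit] ++ [Prim [Atom lit]]]] / [Term [Factor [Prim [Atom lit]]]]] - [Expr [Term [Factor [Prim [Atom lit]]]]]]]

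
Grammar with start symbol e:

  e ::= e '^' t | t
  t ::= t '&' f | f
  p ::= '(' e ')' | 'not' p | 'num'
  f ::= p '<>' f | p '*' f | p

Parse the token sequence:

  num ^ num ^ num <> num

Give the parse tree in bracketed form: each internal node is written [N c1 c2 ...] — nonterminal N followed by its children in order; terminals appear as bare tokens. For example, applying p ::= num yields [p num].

[e [e [e [t [f [p num]]]] ^ [t [f [p num]]]] ^ [t [f [p num] <> [f [p num]]]]]

e
e ^ t
e ^ t ^ t
t ^ t ^ t
f ^ t ^ t
p ^ t ^ t
num ^ t ^ t
num ^ f ^ t
num ^ p ^ t
num ^ num ^ t
num ^ num ^ f
num ^ num ^ p <> f
num ^ num ^ num <> f
num ^ num ^ num <> p
num ^ num ^ num <> num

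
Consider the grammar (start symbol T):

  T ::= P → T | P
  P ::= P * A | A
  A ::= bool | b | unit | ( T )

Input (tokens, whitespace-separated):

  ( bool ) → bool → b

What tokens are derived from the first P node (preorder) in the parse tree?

[T [P [A ( [T [P [A bool]]] )]] → [T [P [A bool]] → [T [P [A b]]]]]

( bool )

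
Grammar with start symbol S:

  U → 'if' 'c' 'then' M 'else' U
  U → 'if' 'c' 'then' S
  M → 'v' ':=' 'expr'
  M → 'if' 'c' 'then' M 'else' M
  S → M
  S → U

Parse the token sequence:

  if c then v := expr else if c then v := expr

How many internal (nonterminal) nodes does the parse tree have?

[S [U if c then [M v := expr] else [U if c then [S [M v := expr]]]]]

6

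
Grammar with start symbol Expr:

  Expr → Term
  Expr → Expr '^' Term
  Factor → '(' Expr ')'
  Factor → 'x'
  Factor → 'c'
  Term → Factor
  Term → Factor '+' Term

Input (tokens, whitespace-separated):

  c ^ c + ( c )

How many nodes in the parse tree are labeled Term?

4

[Expr [Expr [Term [Factor c]]] ^ [Term [Factor c] + [Term [Factor ( [Expr [Term [Factor c]]] )]]]]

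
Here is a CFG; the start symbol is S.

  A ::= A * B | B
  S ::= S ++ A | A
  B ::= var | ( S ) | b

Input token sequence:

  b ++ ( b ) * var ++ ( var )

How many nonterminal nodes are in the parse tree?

[S [S [S [A [B b]]] ++ [A [A [B ( [S [A [B b]]] )]] * [B var]]] ++ [A [B ( [S [A [B var]]] )]]]

17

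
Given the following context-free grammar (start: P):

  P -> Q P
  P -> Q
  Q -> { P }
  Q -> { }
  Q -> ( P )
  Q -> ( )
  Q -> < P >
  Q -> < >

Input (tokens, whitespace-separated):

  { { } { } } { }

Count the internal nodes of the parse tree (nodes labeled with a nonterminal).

[P [Q { [P [Q { }] [P [Q { }]]] }] [P [Q { }]]]

8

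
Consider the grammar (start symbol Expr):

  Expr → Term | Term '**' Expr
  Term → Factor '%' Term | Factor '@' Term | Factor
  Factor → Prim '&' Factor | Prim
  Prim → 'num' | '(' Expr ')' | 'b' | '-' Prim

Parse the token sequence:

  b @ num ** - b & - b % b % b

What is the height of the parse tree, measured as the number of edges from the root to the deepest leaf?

7

[Expr [Term [Factor [Prim b]] @ [Term [Factor [Prim num]]]] ** [Expr [Term [Factor [Prim - [Prim b]] & [Factor [Prim - [Prim b]]]] % [Term [Factor [Prim b]] % [Term [Factor [Prim b]]]]]]]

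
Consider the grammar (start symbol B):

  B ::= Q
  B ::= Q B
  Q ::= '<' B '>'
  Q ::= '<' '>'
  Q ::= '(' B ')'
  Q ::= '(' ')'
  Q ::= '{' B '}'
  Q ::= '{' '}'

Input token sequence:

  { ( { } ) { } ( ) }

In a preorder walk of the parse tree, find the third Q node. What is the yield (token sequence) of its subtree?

[B [Q { [B [Q ( [B [Q { }]] )] [B [Q { }] [B [Q ( )]]]] }]]

{ }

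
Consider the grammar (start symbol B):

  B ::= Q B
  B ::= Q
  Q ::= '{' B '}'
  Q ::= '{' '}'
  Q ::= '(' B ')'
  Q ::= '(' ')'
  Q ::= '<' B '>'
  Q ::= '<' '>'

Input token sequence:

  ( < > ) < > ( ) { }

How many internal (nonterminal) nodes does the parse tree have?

10

[B [Q ( [B [Q < >]] )] [B [Q < >] [B [Q ( )] [B [Q { }]]]]]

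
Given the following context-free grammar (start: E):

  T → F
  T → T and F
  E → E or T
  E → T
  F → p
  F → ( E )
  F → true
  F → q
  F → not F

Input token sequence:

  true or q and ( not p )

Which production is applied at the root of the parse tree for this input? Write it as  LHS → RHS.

E → E or T

[E [E [T [F true]]] or [T [T [F q]] and [F ( [E [T [F not [F p]]]] )]]]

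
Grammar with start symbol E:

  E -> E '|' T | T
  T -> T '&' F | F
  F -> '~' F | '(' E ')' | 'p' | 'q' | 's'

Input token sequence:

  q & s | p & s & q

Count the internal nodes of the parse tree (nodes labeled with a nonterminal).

12

[E [E [T [T [F q]] & [F s]]] | [T [T [T [F p]] & [F s]] & [F q]]]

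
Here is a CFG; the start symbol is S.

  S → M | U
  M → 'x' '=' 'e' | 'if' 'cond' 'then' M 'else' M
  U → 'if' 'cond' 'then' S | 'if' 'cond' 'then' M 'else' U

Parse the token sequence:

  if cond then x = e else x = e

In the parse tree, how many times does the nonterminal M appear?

[S [M if cond then [M x = e] else [M x = e]]]

3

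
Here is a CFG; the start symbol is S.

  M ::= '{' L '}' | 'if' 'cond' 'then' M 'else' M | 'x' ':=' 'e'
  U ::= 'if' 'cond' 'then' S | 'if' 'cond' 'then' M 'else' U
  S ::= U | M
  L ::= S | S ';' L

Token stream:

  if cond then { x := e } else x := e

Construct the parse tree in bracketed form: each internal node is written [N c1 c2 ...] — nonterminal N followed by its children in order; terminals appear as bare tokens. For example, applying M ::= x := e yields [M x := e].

S
M
if cond then M else M
if cond then { L } else M
if cond then { S } else M
if cond then { M } else M
if cond then { x := e } else M
if cond then { x := e } else x := e

[S [M if cond then [M { [L [S [M x := e]]] }] else [M x := e]]]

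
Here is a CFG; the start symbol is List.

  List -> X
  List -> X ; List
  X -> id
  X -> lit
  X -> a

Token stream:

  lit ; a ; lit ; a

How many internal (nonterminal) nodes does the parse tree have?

8

[List [X lit] ; [List [X a] ; [List [X lit] ; [List [X a]]]]]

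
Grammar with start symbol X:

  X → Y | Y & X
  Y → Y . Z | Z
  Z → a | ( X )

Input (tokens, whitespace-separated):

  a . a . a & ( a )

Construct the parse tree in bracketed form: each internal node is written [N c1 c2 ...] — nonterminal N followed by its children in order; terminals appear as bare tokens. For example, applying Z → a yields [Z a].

X
Y & X
Y . Z & X
Y . Z . Z & X
Z . Z . Z & X
a . Z . Z & X
a . a . Z & X
a . a . a & X
a . a . a & Y
a . a . a & Z
a . a . a & ( X )
a . a . a & ( Y )
a . a . a & ( Z )
a . a . a & ( a )

[X [Y [Y [Y [Z a]] . [Z a]] . [Z a]] & [X [Y [Z ( [X [Y [Z a]]] )]]]]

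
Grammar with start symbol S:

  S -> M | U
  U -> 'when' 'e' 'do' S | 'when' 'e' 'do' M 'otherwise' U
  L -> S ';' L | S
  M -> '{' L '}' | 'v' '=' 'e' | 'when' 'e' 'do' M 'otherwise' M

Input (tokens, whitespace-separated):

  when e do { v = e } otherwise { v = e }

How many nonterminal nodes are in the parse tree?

10

[S [M when e do [M { [L [S [M v = e]]] }] otherwise [M { [L [S [M v = e]]] }]]]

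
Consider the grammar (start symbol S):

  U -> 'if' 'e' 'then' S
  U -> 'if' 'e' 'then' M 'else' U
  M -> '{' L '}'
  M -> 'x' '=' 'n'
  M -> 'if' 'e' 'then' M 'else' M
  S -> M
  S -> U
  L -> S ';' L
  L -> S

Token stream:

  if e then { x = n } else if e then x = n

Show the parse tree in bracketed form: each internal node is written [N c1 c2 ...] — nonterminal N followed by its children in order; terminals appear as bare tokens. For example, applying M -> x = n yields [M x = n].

[S [U if e then [M { [L [S [M x = n]]] }] else [U if e then [S [M x = n]]]]]

S
U
if e then M else U
if e then { L } else U
if e then { S } else U
if e then { M } else U
if e then { x = n } else U
if e then { x = n } else if e then S
if e then { x = n } else if e then M
if e then { x = n } else if e then x = n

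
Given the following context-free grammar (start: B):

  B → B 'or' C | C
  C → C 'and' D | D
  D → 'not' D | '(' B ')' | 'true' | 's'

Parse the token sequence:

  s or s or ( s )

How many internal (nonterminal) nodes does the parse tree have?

12

[B [B [B [C [D s]]] or [C [D s]]] or [C [D ( [B [C [D s]]] )]]]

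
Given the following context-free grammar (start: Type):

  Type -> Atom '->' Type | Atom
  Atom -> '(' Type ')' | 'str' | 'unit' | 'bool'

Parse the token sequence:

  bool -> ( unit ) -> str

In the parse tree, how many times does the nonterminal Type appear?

[Type [Atom bool] -> [Type [Atom ( [Type [Atom unit]] )] -> [Type [Atom str]]]]

4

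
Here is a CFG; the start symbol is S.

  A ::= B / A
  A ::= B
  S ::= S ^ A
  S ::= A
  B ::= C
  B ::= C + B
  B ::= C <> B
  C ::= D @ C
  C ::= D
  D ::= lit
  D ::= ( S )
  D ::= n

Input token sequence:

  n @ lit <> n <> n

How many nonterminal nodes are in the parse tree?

13

[S [A [B [C [D n] @ [C [D lit]]] <> [B [C [D n]] <> [B [C [D n]]]]]]]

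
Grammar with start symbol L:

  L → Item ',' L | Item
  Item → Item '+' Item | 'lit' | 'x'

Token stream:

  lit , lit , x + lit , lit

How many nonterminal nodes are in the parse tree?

[L [Item lit] , [L [Item lit] , [L [Item [Item x] + [Item lit]] , [L [Item lit]]]]]

10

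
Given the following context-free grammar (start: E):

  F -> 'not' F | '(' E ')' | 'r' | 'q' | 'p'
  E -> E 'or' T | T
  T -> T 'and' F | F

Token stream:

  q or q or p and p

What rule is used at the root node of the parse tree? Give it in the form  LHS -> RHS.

[E [E [E [T [F q]]] or [T [F q]]] or [T [T [F p]] and [F p]]]

E -> E 'or' T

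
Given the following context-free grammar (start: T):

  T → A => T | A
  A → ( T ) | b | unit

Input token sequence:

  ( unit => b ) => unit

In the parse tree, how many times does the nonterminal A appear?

[T [A ( [T [A unit] => [T [A b]]] )] => [T [A unit]]]

4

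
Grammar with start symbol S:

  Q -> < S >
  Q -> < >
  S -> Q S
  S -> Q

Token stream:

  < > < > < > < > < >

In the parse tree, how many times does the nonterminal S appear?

5

[S [Q < >] [S [Q < >] [S [Q < >] [S [Q < >] [S [Q < >]]]]]]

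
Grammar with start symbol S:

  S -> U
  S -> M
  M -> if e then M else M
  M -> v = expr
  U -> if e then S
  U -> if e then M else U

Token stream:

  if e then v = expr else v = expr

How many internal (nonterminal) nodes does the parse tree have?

4

[S [M if e then [M v = expr] else [M v = expr]]]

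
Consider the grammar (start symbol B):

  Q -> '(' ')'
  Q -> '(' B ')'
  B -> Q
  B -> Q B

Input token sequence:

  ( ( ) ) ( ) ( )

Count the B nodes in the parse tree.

4

[B [Q ( [B [Q ( )]] )] [B [Q ( )] [B [Q ( )]]]]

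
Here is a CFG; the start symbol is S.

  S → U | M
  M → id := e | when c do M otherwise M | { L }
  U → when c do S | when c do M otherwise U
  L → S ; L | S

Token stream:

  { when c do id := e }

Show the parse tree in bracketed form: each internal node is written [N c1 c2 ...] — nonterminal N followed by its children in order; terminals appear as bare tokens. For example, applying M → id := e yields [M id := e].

S
M
{ L }
{ S }
{ U }
{ when c do S }
{ when c do M }
{ when c do id := e }

[S [M { [L [S [U when c do [S [M id := e]]]]] }]]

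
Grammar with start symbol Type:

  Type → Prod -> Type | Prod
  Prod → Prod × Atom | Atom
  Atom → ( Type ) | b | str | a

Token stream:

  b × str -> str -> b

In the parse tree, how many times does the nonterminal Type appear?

[Type [Prod [Prod [Atom b]] × [Atom str]] -> [Type [Prod [Atom str]] -> [Type [Prod [Atom b]]]]]

3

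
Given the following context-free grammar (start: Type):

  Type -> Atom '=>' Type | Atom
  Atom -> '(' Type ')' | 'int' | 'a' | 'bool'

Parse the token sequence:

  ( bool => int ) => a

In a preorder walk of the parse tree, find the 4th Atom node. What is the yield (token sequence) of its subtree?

a

[Type [Atom ( [Type [Atom bool] => [Type [Atom int]]] )] => [Type [Atom a]]]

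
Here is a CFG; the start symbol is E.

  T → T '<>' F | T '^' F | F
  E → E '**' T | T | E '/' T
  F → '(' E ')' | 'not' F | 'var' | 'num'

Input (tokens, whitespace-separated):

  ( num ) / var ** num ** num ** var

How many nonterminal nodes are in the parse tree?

[E [E [E [E [E [T [F ( [E [T [F num]]] )]]] / [T [F var]]] ** [T [F num]]] ** [T [F num]]] ** [T [F var]]]

18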